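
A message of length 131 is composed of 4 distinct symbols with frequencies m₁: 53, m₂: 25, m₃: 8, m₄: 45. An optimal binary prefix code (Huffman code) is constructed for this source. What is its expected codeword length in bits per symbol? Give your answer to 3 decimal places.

Probabilities are the counts divided by 131.
Repeatedly combine the two least-probable nodes; the expected code length is the sum of the merged weights.
merge 8/131 + 25/131 → 33/131
merge 33/131 + 45/131 → 78/131
merge 53/131 + 78/131 → 1
L = 33/131 + 78/131 + 1 = 242/131 ≈ 1.847 bits/symbol.

1.847 bits/symbol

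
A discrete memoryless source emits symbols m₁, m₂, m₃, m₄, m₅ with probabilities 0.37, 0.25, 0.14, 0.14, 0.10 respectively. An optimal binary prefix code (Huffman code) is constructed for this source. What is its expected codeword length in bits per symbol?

Repeatedly combine the two least-probable nodes; the expected code length is the sum of the merged weights.
merge 1/10 + 7/50 → 6/25
merge 7/50 + 6/25 → 19/50
merge 1/4 + 37/100 → 31/50
merge 19/50 + 31/50 → 1
L = 6/25 + 19/50 + 31/50 + 1 = 56/25 = 2.24 bits/symbol.

2.24 bits/symbol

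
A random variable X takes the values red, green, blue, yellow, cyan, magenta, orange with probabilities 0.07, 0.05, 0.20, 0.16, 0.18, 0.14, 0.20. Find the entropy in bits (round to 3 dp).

H = −Σ pᵢ log₂ pᵢ.
−0.07·log₂(0.07) = 0.2686
−0.05·log₂(0.05) = 0.2161
−0.20·log₂(0.20) = 0.4644
−0.16·log₂(0.16) = 0.4230
−0.18·log₂(0.18) = 0.4453
−0.14·log₂(0.14) = 0.3971
−0.20·log₂(0.20) = 0.4644
Sum ≈ 2.6789 → 2.679 bits.

2.679 bits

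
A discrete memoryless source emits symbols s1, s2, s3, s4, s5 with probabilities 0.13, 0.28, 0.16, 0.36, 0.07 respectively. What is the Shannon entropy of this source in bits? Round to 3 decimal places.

2.119 bits

H = −Σ pᵢ log₂ pᵢ.
−0.13·log₂(0.13) = 0.3826
−0.28·log₂(0.28) = 0.5142
−0.16·log₂(0.16) = 0.4230
−0.36·log₂(0.36) = 0.5306
−0.07·log₂(0.07) = 0.2686
Sum ≈ 2.1191 → 2.119 bits.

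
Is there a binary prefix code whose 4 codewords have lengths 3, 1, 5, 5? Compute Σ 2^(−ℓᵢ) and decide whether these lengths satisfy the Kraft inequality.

With common denominator 2^5 = 32: Σ 2^(−ℓᵢ) = 4/32 + 16/32 + 1/32 + 1/32 = 22/32 = 0.6875.
Kraft's inequality requires Σ ≤ 1; here Σ = 0.6875 ≤ 1, so such a prefix code exists.

0.6875; yes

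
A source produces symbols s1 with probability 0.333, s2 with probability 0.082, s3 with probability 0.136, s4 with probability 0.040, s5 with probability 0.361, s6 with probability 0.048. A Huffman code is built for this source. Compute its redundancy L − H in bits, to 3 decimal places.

Entropy H = −Σ p log₂ p ≈ 2.1423 bits.
Huffman merges: 1/25+6/125→11/125; 41/500+11/125→17/100; 17/125+17/100→153/500; 153/500+333/1000→639/1000; 361/1000+639/1000→1. L = 2203/1000 ≈ 2.2030.
L − H = 2.2030 − 2.1423 = 0.061 bits.

0.061 bits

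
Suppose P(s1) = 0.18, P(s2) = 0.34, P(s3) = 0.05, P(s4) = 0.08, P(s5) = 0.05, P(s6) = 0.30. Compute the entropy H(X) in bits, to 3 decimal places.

2.219 bits

H = −Σ pᵢ log₂ pᵢ.
−0.18·log₂(0.18) = 0.4453
−0.34·log₂(0.34) = 0.5292
−0.05·log₂(0.05) = 0.2161
−0.08·log₂(0.08) = 0.2915
−0.05·log₂(0.05) = 0.2161
−0.30·log₂(0.30) = 0.5211
Sum ≈ 2.2193 → 2.219 bits.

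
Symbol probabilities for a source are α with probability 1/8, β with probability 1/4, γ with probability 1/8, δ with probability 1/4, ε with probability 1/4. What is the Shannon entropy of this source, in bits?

2.25 bits

Each probability is a power of 1/2, so log₂(1/p) is an integer.
H = Σ p·log₂(1/p) = 1/8·3 + 1/4·2 + 1/8·3 + 1/4·2 + 1/4·2 = 2.25 bits.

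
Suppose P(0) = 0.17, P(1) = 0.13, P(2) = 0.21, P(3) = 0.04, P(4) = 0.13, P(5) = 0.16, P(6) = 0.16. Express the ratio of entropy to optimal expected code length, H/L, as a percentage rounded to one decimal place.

Entropy H = −Σ p log₂ p ≈ 2.7045 bits.
Huffman merges: 1/25+13/100→17/100; 13/100+4/25→29/100; 4/25+17/100→33/100; 17/100+21/100→19/50; 29/100+33/100→31/50; 19/50+31/50→1. L = 279/100 ≈ 2.7900.
Efficiency = H/L = 2.7045/2.7900 = 96.9%.

96.9%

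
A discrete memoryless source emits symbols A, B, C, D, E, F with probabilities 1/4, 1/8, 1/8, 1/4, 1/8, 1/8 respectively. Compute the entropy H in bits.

2.5 bits

Each probability is a power of 1/2, so log₂(1/p) is an integer.
H = Σ p·log₂(1/p) = 1/4·2 + 1/8·3 + 1/8·3 + 1/4·2 + 1/8·3 + 1/8·3 = 2.5 bits.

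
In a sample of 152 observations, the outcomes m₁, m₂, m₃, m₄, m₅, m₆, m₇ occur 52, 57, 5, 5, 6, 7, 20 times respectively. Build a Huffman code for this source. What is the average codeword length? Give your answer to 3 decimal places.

2.211 bits/symbol

Probabilities are the counts divided by 152.
Repeatedly combine the two least-probable nodes; the expected code length is the sum of the merged weights.
merge 5/152 + 5/152 → 5/76
merge 3/76 + 7/152 → 13/152
merge 5/76 + 13/152 → 23/152
merge 5/38 + 23/152 → 43/152
merge 43/152 + 13/38 → 5/8
merge 3/8 + 5/8 → 1
L = 5/76 + 13/152 + 23/152 + 43/152 + 5/8 + 1 = 42/19 ≈ 2.211 bits/symbol.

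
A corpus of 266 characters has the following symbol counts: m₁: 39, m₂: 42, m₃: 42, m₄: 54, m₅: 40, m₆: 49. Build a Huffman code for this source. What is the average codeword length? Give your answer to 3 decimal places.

Probabilities are the counts divided by 266.
Repeatedly combine the two least-probable nodes; the expected code length is the sum of the merged weights.
merge 39/266 + 20/133 → 79/266
merge 3/19 + 3/19 → 6/19
merge 7/38 + 27/133 → 103/266
merge 79/266 + 6/19 → 163/266
merge 103/266 + 163/266 → 1
L = 79/266 + 6/19 + 103/266 + 163/266 + 1 = 695/266 ≈ 2.613 bits/symbol.

2.613 bits/symbol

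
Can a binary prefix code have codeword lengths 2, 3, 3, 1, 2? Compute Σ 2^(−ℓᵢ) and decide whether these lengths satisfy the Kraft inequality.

With common denominator 2^3 = 8: Σ 2^(−ℓᵢ) = 2/8 + 1/8 + 1/8 + 4/8 + 2/8 = 10/8 = 1.25.
Kraft's inequality requires Σ ≤ 1; here Σ = 1.25 > 1, so no such prefix code exists.

1.25; no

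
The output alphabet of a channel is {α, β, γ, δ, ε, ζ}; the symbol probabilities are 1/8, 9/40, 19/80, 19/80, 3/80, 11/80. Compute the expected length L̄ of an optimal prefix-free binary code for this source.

Repeatedly combine the two least-probable nodes; the expected code length is the sum of the merged weights.
merge 3/80 + 1/8 → 13/80
merge 11/80 + 13/80 → 3/10
merge 9/40 + 19/80 → 37/80
merge 19/80 + 3/10 → 43/80
merge 37/80 + 43/80 → 1
L = 13/80 + 3/10 + 37/80 + 43/80 + 1 = 197/80 = 2.4625 bits/symbol.

2.4625 bits/symbol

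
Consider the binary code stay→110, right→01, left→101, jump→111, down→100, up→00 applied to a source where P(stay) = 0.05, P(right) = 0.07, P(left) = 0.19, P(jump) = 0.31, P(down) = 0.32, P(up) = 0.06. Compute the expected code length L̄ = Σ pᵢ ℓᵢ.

2.87 bits/symbol

L̄ = Σ pᵢ·ℓᵢ = 0.05·3 + 0.07·2 + 0.19·3 + 0.31·3 + 0.32·3 + 0.06·2 = 2.87 bits/symbol.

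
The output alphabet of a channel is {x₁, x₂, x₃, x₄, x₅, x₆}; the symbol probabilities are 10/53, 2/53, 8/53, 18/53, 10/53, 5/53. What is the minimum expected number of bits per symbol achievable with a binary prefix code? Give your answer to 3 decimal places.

2.415 bits/symbol

Repeatedly combine the two least-probable nodes; the expected code length is the sum of the merged weights.
merge 2/53 + 5/53 → 7/53
merge 7/53 + 8/53 → 15/53
merge 10/53 + 10/53 → 20/53
merge 15/53 + 18/53 → 33/53
merge 20/53 + 33/53 → 1
L = 7/53 + 15/53 + 20/53 + 33/53 + 1 = 128/53 ≈ 2.415 bits/symbol.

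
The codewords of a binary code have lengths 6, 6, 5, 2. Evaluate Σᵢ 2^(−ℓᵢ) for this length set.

With common denominator 2^6 = 64: Σ 2^(−ℓᵢ) = 1/64 + 1/64 + 2/64 + 16/64 = 20/64 = 0.3125.

0.3125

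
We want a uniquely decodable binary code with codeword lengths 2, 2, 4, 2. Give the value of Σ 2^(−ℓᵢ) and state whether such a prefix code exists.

0.8125; yes

With common denominator 2^4 = 16: Σ 2^(−ℓᵢ) = 4/16 + 4/16 + 1/16 + 4/16 = 13/16 = 0.8125.
Kraft's inequality requires Σ ≤ 1; here Σ = 0.8125 ≤ 1, so such a prefix code exists.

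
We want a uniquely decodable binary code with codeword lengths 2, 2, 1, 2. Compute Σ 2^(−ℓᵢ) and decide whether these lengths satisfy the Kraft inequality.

1.25; no

With common denominator 2^2 = 4: Σ 2^(−ℓᵢ) = 1/4 + 1/4 + 2/4 + 1/4 = 5/4 = 1.25.
Kraft's inequality requires Σ ≤ 1; here Σ = 1.25 > 1, so no such prefix code exists.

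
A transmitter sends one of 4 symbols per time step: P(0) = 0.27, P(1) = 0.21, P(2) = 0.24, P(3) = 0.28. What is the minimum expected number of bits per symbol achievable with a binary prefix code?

Repeatedly combine the two least-probable nodes; the expected code length is the sum of the merged weights.
merge 21/100 + 6/25 → 9/20
merge 27/100 + 7/25 → 11/20
merge 9/20 + 11/20 → 1
L = 9/20 + 11/20 + 1 = 2 bits/symbol.

2 bits/symbol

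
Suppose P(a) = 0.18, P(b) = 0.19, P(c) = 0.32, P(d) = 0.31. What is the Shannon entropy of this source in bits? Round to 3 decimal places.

1.950 bits

H = −Σ pᵢ log₂ pᵢ.
−0.18·log₂(0.18) = 0.4453
−0.19·log₂(0.19) = 0.4552
−0.32·log₂(0.32) = 0.5260
−0.31·log₂(0.31) = 0.5238
Sum ≈ 1.9504 → 1.950 bits.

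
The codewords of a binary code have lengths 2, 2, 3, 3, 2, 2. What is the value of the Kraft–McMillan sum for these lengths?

With common denominator 2^3 = 8: Σ 2^(−ℓᵢ) = 2/8 + 2/8 + 1/8 + 1/8 + 2/8 + 2/8 = 10/8 = 1.25.

1.25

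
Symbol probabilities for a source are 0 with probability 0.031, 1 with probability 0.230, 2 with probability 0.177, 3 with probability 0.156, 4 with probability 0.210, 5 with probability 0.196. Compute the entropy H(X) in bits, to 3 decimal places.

H = −Σ pᵢ log₂ pᵢ.
−0.031·log₂(0.031) = 0.1554
−0.230·log₂(0.230) = 0.4877
−0.177·log₂(0.177) = 0.4422
−0.156·log₂(0.156) = 0.4181
−0.210·log₂(0.210) = 0.4728
−0.196·log₂(0.196) = 0.4608
Sum ≈ 2.4370 → 2.437 bits.

2.437 bits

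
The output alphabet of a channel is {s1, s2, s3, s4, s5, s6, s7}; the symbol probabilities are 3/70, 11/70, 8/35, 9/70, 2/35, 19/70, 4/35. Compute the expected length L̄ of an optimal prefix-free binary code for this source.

Repeatedly combine the two least-probable nodes; the expected code length is the sum of the merged weights.
merge 3/70 + 2/35 → 1/10
merge 1/10 + 4/35 → 3/14
merge 9/70 + 11/70 → 2/7
merge 3/14 + 8/35 → 31/70
merge 19/70 + 2/7 → 39/70
merge 31/70 + 39/70 → 1
L = 1/10 + 3/14 + 2/7 + 31/70 + 39/70 + 1 = 13/5 = 2.6 bits/symbol.

2.6 bits/symbol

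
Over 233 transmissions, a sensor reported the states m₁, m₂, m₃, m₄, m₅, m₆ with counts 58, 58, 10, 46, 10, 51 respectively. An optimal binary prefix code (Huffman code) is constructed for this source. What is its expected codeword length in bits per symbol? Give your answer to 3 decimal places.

2.369 bits/symbol

Probabilities are the counts divided by 233.
Repeatedly combine the two least-probable nodes; the expected code length is the sum of the merged weights.
merge 10/233 + 10/233 → 20/233
merge 20/233 + 46/233 → 66/233
merge 51/233 + 58/233 → 109/233
merge 58/233 + 66/233 → 124/233
merge 109/233 + 124/233 → 1
L = 20/233 + 66/233 + 109/233 + 124/233 + 1 = 552/233 ≈ 2.369 bits/symbol.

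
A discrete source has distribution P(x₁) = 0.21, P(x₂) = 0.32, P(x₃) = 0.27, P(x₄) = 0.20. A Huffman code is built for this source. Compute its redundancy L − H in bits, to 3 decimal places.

Entropy H = −Σ p log₂ p ≈ 1.9733 bits.
Huffman merges: 1/5+21/100→41/100; 27/100+8/25→59/100; 41/100+59/100→1. L = 2 ≈ 2.0000.
L − H = 2.0000 − 1.9733 = 0.027 bits.

0.027 bits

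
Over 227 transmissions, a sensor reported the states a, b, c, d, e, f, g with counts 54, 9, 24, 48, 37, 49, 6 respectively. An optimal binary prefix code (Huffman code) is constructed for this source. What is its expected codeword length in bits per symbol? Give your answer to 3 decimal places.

2.573 bits/symbol

Probabilities are the counts divided by 227.
Repeatedly combine the two least-probable nodes; the expected code length is the sum of the merged weights.
merge 6/227 + 9/227 → 15/227
merge 15/227 + 24/227 → 39/227
merge 37/227 + 39/227 → 76/227
merge 48/227 + 49/227 → 97/227
merge 54/227 + 76/227 → 130/227
merge 97/227 + 130/227 → 1
L = 15/227 + 39/227 + 76/227 + 97/227 + 130/227 + 1 = 584/227 ≈ 2.573 bits/symbol.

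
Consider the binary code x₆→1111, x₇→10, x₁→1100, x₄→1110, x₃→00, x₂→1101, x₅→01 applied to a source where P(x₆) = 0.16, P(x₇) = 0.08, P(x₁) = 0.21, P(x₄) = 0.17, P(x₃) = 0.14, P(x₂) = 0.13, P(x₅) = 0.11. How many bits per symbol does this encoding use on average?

3.34 bits/symbol

L̄ = Σ pᵢ·ℓᵢ = 0.16·4 + 0.08·2 + 0.21·4 + 0.17·4 + 0.14·2 + 0.13·4 + 0.11·2 = 3.34 bits/symbol.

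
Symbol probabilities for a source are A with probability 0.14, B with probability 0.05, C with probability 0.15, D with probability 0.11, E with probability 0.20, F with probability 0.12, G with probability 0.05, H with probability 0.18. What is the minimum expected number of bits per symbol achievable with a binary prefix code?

2.9 bits/symbol

Repeatedly combine the two least-probable nodes; the expected code length is the sum of the merged weights.
merge 1/20 + 1/20 → 1/10
merge 1/10 + 11/100 → 21/100
merge 3/25 + 7/50 → 13/50
merge 3/20 + 9/50 → 33/100
merge 1/5 + 21/100 → 41/100
merge 13/50 + 33/100 → 59/100
merge 41/100 + 59/100 → 1
L = 1/10 + 21/100 + 13/50 + 33/100 + 41/100 + 59/100 + 1 = 29/10 = 2.9 bits/symbol.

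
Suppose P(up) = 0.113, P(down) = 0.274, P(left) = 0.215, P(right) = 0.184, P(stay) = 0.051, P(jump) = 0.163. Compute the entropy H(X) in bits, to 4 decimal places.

2.4389 bits

H = −Σ pᵢ log₂ pᵢ.
−0.113·log₂(0.113) = 0.3555
−0.274·log₂(0.274) = 0.5118
−0.215·log₂(0.215) = 0.4768
−0.184·log₂(0.184) = 0.4494
−0.051·log₂(0.051) = 0.2190
−0.163·log₂(0.163) = 0.4266
Sum ≈ 2.4389 → 2.4389 bits.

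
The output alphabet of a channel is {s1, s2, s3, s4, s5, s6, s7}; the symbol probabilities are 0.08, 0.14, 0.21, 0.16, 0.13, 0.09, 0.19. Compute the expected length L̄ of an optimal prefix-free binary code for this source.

2.77 bits/symbol

Repeatedly combine the two least-probable nodes; the expected code length is the sum of the merged weights.
merge 2/25 + 9/100 → 17/100
merge 13/100 + 7/50 → 27/100
merge 4/25 + 17/100 → 33/100
merge 19/100 + 21/100 → 2/5
merge 27/100 + 33/100 → 3/5
merge 2/5 + 3/5 → 1
L = 17/100 + 27/100 + 33/100 + 2/5 + 3/5 + 1 = 277/100 = 2.77 bits/symbol.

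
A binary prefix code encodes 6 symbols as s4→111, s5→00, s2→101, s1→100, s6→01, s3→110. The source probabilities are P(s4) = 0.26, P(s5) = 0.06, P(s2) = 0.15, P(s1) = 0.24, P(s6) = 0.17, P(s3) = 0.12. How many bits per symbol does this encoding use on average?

L̄ = Σ pᵢ·ℓᵢ = 0.26·3 + 0.06·2 + 0.15·3 + 0.24·3 + 0.17·2 + 0.12·3 = 2.77 bits/symbol.

2.77 bits/symbol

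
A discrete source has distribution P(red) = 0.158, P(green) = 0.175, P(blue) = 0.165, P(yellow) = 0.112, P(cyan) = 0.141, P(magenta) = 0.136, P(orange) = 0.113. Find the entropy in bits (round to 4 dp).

H = −Σ pᵢ log₂ pᵢ.
−0.158·log₂(0.158) = 0.4206
−0.175·log₂(0.175) = 0.4401
−0.165·log₂(0.165) = 0.4289
−0.112·log₂(0.112) = 0.3537
−0.141·log₂(0.141) = 0.3985
−0.136·log₂(0.136) = 0.3915
−0.113·log₂(0.113) = 0.3555
Sum ≈ 2.7887 → 2.7887 bits.

2.7887 bits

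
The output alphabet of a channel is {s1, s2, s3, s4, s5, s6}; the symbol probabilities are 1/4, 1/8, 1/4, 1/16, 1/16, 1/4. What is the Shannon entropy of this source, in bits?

2.375 bits

Each probability is a power of 1/2, so log₂(1/p) is an integer.
H = Σ p·log₂(1/p) = 1/4·2 + 1/8·3 + 1/4·2 + 1/16·4 + 1/16·4 + 1/4·2 = 2.375 bits.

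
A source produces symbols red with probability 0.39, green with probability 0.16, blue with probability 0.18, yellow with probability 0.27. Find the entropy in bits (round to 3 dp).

1.908 bits

H = −Σ pᵢ log₂ pᵢ.
−0.39·log₂(0.39) = 0.5298
−0.16·log₂(0.16) = 0.4230
−0.18·log₂(0.18) = 0.4453
−0.27·log₂(0.27) = 0.5100
Sum ≈ 1.9081 → 1.908 bits.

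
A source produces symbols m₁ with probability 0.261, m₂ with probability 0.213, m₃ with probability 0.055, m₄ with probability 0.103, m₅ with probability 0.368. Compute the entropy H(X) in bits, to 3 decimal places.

H = −Σ pᵢ log₂ pᵢ.
−0.261·log₂(0.261) = 0.5058
−0.213·log₂(0.213) = 0.4752
−0.055·log₂(0.055) = 0.2301
−0.103·log₂(0.103) = 0.3378
−0.368·log₂(0.368) = 0.5307
Sum ≈ 2.0797 → 2.080 bits.

2.080 bits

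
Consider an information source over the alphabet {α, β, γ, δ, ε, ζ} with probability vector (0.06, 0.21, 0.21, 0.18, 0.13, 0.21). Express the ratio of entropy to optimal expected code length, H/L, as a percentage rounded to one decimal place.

Entropy H = −Σ p log₂ p ≈ 2.4900 bits.
Huffman merges: 3/50+13/100→19/100; 9/50+19/100→37/100; 21/100+21/100→21/50; 21/100+37/100→29/50; 21/50+29/50→1. L = 64/25 ≈ 2.5600.
Efficiency = H/L = 2.4900/2.5600 = 97.3%.

97.3%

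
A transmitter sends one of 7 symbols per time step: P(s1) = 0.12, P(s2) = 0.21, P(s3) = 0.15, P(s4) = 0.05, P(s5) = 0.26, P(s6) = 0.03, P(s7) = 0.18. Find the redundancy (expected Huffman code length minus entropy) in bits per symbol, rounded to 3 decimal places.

Entropy H = −Σ p log₂ p ≈ 2.5689 bits.
Huffman merges: 3/100+1/20→2/25; 2/25+3/25→1/5; 3/20+9/50→33/100; 1/5+21/100→41/100; 13/50+33/100→59/100; 41/100+59/100→1. L = 261/100 ≈ 2.6100.
L − H = 2.6100 − 2.5689 = 0.041 bits.

0.041 bits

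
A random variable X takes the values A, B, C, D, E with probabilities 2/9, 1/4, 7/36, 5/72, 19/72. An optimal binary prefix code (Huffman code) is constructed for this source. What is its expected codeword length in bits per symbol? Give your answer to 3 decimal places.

2.264 bits/symbol

Repeatedly combine the two least-probable nodes; the expected code length is the sum of the merged weights.
merge 5/72 + 7/36 → 19/72
merge 2/9 + 1/4 → 17/36
merge 19/72 + 19/72 → 19/36
merge 17/36 + 19/36 → 1
L = 19/72 + 17/36 + 19/36 + 1 = 163/72 ≈ 2.264 bits/symbol.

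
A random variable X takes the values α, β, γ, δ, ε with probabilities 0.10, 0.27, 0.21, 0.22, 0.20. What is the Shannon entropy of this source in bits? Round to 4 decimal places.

2.2600 bits

H = −Σ pᵢ log₂ pᵢ.
−0.10·log₂(0.10) = 0.3322
−0.27·log₂(0.27) = 0.5100
−0.21·log₂(0.21) = 0.4728
−0.22·log₂(0.22) = 0.4806
−0.20·log₂(0.20) = 0.4644
Sum ≈ 2.2600 → 2.2600 bits.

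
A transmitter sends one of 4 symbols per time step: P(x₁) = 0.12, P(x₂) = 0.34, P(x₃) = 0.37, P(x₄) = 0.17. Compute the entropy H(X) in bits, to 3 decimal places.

H = −Σ pᵢ log₂ pᵢ.
−0.12·log₂(0.12) = 0.3671
−0.34·log₂(0.34) = 0.5292
−0.37·log₂(0.37) = 0.5307
−0.17·log₂(0.17) = 0.4346
Sum ≈ 1.8616 → 1.862 bits.

1.862 bits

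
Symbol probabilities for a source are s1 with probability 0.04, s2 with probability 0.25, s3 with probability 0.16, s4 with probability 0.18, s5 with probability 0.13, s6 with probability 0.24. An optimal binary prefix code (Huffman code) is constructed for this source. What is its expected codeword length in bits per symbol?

2.5 bits/symbol

Repeatedly combine the two least-probable nodes; the expected code length is the sum of the merged weights.
merge 1/25 + 13/100 → 17/100
merge 4/25 + 17/100 → 33/100
merge 9/50 + 6/25 → 21/50
merge 1/4 + 33/100 → 29/50
merge 21/50 + 29/50 → 1
L = 17/100 + 33/100 + 21/50 + 29/50 + 1 = 5/2 = 2.5 bits/symbol.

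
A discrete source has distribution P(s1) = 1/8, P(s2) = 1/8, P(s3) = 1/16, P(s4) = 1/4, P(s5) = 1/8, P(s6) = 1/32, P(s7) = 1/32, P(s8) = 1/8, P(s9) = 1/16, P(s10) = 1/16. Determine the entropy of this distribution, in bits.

3.0625 bits

Each probability is a power of 1/2, so log₂(1/p) is an integer.
H = Σ p·log₂(1/p) = 1/8·3 + 1/8·3 + 1/16·4 + 1/4·2 + 1/8·3 + 1/32·5 + 1/32·5 + 1/8·3 + 1/16·4 + 1/16·4 = 3.0625 bits.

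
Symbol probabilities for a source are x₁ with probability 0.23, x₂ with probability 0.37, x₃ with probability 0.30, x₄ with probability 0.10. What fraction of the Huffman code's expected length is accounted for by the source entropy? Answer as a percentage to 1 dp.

95.5%

Entropy H = −Σ p log₂ p ≈ 1.8717 bits.
Huffman merges: 1/10+23/100→33/100; 3/10+33/100→63/100; 37/100+63/100→1. L = 49/25 ≈ 1.9600.
Efficiency = H/L = 1.8717/1.9600 = 95.5%.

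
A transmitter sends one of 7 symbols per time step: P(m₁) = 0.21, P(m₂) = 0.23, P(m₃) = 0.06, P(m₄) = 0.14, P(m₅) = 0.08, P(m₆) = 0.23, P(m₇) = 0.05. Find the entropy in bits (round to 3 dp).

2.596 bits

H = −Σ pᵢ log₂ pᵢ.
−0.21·log₂(0.21) = 0.4728
−0.23·log₂(0.23) = 0.4877
−0.06·log₂(0.06) = 0.2435
−0.14·log₂(0.14) = 0.3971
−0.08·log₂(0.08) = 0.2915
−0.23·log₂(0.23) = 0.4877
−0.05·log₂(0.05) = 0.2161
Sum ≈ 2.5964 → 2.596 bits.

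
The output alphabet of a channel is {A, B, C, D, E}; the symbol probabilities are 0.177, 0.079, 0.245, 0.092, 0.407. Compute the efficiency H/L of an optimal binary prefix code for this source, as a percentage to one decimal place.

Entropy H = −Σ p log₂ p ≈ 2.0731 bits.
Huffman merges: 79/1000+23/250→171/1000; 171/1000+177/1000→87/250; 49/200+87/250→593/1000; 407/1000+593/1000→1. L = 264/125 ≈ 2.1120.
Efficiency = H/L = 2.0731/2.1120 = 98.2%.

98.2%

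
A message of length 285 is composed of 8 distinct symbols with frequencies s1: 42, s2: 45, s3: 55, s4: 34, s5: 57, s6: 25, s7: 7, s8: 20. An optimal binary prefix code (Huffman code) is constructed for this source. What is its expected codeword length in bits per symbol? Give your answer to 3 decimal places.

Probabilities are the counts divided by 285.
Repeatedly combine the two least-probable nodes; the expected code length is the sum of the merged weights.
merge 7/285 + 4/57 → 9/95
merge 5/57 + 9/95 → 52/285
merge 34/285 + 14/95 → 4/15
merge 3/19 + 52/285 → 97/285
merge 11/57 + 1/5 → 112/285
merge 4/15 + 97/285 → 173/285
merge 112/285 + 173/285 → 1
L = 9/95 + 52/285 + 4/15 + 97/285 + 112/285 + 173/285 + 1 = 274/95 ≈ 2.884 bits/symbol.

2.884 bits/symbol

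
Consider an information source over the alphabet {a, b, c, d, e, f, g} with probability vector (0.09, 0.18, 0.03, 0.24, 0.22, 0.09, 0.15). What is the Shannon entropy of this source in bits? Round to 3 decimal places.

H = −Σ pᵢ log₂ pᵢ.
−0.09·log₂(0.09) = 0.3127
−0.18·log₂(0.18) = 0.4453
−0.03·log₂(0.03) = 0.1518
−0.24·log₂(0.24) = 0.4941
−0.22·log₂(0.22) = 0.4806
−0.09·log₂(0.09) = 0.3127
−0.15·log₂(0.15) = 0.4105
Sum ≈ 2.6076 → 2.608 bits.

2.608 bits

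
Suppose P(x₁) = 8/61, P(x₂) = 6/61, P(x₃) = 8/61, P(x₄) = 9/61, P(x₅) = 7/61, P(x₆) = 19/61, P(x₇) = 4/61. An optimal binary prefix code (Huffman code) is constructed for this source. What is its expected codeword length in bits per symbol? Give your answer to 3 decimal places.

Repeatedly combine the two least-probable nodes; the expected code length is the sum of the merged weights.
merge 4/61 + 6/61 → 10/61
merge 7/61 + 8/61 → 15/61
merge 8/61 + 9/61 → 17/61
merge 10/61 + 15/61 → 25/61
merge 17/61 + 19/61 → 36/61
merge 25/61 + 36/61 → 1
L = 10/61 + 15/61 + 17/61 + 25/61 + 36/61 + 1 = 164/61 ≈ 2.689 bits/symbol.

2.689 bits/symbol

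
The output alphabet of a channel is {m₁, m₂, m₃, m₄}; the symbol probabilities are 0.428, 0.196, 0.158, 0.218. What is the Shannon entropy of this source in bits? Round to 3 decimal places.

1.884 bits

H = −Σ pᵢ log₂ pᵢ.
−0.428·log₂(0.428) = 0.5240
−0.196·log₂(0.196) = 0.4608
−0.158·log₂(0.158) = 0.4206
−0.218·log₂(0.218) = 0.4791
Sum ≈ 1.8845 → 1.884 bits.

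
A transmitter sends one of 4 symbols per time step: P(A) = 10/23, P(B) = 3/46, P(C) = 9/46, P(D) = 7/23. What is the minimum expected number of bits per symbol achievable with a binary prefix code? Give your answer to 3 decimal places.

Repeatedly combine the two least-probable nodes; the expected code length is the sum of the merged weights.
merge 3/46 + 9/46 → 6/23
merge 6/23 + 7/23 → 13/23
merge 10/23 + 13/23 → 1
L = 6/23 + 13/23 + 1 = 42/23 ≈ 1.826 bits/symbol.

1.826 bits/symbol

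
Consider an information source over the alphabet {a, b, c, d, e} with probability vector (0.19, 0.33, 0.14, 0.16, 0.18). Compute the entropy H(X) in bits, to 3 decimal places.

H = −Σ pᵢ log₂ pᵢ.
−0.19·log₂(0.19) = 0.4552
−0.33·log₂(0.33) = 0.5278
−0.14·log₂(0.14) = 0.3971
−0.16·log₂(0.16) = 0.4230
−0.18·log₂(0.18) = 0.4453
Sum ≈ 2.2485 → 2.248 bits.

2.248 bits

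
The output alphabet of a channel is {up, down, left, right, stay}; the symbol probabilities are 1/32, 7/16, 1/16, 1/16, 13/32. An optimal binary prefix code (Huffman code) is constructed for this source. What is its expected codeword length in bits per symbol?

1.8125 bits/symbol

Repeatedly combine the two least-probable nodes; the expected code length is the sum of the merged weights.
merge 1/32 + 1/16 → 3/32
merge 1/16 + 3/32 → 5/32
merge 5/32 + 13/32 → 9/16
merge 7/16 + 9/16 → 1
L = 3/32 + 5/32 + 9/16 + 1 = 29/16 = 1.8125 bits/symbol.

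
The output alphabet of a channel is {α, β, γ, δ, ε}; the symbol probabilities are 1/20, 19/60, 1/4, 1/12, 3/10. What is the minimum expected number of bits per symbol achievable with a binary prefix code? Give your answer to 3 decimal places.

2.133 bits/symbol

Repeatedly combine the two least-probable nodes; the expected code length is the sum of the merged weights.
merge 1/20 + 1/12 → 2/15
merge 2/15 + 1/4 → 23/60
merge 3/10 + 19/60 → 37/60
merge 23/60 + 37/60 → 1
L = 2/15 + 23/60 + 37/60 + 1 = 32/15 ≈ 2.133 bits/symbol.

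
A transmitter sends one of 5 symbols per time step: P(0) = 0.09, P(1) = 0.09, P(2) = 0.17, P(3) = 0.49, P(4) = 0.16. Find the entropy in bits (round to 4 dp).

1.9872 bits

H = −Σ pᵢ log₂ pᵢ.
−0.09·log₂(0.09) = 0.3127
−0.09·log₂(0.09) = 0.3127
−0.17·log₂(0.17) = 0.4346
−0.49·log₂(0.49) = 0.5043
−0.16·log₂(0.16) = 0.4230
Sum ≈ 1.9872 → 1.9872 bits.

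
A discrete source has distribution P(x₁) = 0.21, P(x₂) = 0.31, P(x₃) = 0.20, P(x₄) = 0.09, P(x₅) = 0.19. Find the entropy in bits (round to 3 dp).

2.229 bits

H = −Σ pᵢ log₂ pᵢ.
−0.21·log₂(0.21) = 0.4728
−0.31·log₂(0.31) = 0.5238
−0.20·log₂(0.20) = 0.4644
−0.09·log₂(0.09) = 0.3127
−0.19·log₂(0.19) = 0.4552
Sum ≈ 2.2289 → 2.229 bits.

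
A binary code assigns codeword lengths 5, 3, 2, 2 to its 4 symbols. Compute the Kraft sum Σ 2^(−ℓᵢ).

0.65625

With common denominator 2^5 = 32: Σ 2^(−ℓᵢ) = 1/32 + 4/32 + 8/32 + 8/32 = 21/32 = 0.65625.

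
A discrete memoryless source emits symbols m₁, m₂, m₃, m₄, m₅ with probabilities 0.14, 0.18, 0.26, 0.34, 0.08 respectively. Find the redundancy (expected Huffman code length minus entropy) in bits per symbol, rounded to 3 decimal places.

Entropy H = −Σ p log₂ p ≈ 2.1684 bits.
Huffman merges: 2/25+7/50→11/50; 9/50+11/50→2/5; 13/50+17/50→3/5; 2/5+3/5→1. L = 111/50 ≈ 2.2200.
L − H = 2.2200 − 2.1684 = 0.052 bits.

0.052 bits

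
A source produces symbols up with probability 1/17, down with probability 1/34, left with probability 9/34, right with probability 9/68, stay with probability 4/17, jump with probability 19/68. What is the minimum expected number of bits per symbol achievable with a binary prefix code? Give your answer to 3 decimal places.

2.309 bits/symbol

Repeatedly combine the two least-probable nodes; the expected code length is the sum of the merged weights.
merge 1/34 + 1/17 → 3/34
merge 3/34 + 9/68 → 15/68
merge 15/68 + 4/17 → 31/68
merge 9/34 + 19/68 → 37/68
merge 31/68 + 37/68 → 1
L = 3/34 + 15/68 + 31/68 + 37/68 + 1 = 157/68 ≈ 2.309 bits/symbol.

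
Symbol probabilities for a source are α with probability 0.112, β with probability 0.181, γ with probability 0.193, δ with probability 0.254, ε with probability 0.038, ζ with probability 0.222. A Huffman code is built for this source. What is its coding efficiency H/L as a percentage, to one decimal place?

Entropy H = −Σ p log₂ p ≈ 2.4216 bits.
Huffman merges: 19/500+14/125→3/20; 3/20+181/1000→331/1000; 193/1000+111/500→83/200; 127/500+331/1000→117/200; 83/200+117/200→1. L = 2481/1000 ≈ 2.4810.
Efficiency = H/L = 2.4216/2.4810 = 97.6%.

97.6%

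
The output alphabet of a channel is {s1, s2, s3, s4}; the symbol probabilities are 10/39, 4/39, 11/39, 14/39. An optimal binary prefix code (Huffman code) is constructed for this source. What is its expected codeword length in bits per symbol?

2 bits/symbol

Repeatedly combine the two least-probable nodes; the expected code length is the sum of the merged weights.
merge 4/39 + 10/39 → 14/39
merge 11/39 + 14/39 → 25/39
merge 14/39 + 25/39 → 1
L = 14/39 + 25/39 + 1 = 2 bits/symbol.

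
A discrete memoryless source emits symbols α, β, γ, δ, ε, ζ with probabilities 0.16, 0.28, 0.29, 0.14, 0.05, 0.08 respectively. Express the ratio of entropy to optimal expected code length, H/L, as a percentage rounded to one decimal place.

98.3%

Entropy H = −Σ p log₂ p ≈ 2.3599 bits.
Huffman merges: 1/20+2/25→13/100; 13/100+7/50→27/100; 4/25+27/100→43/100; 7/25+29/100→57/100; 43/100+57/100→1. L = 12/5 ≈ 2.4000.
Efficiency = H/L = 2.3599/2.4000 = 98.3%.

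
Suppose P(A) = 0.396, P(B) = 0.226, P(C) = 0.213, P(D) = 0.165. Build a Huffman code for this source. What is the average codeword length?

Repeatedly combine the two least-probable nodes; the expected code length is the sum of the merged weights.
merge 33/200 + 213/1000 → 189/500
merge 113/500 + 189/500 → 151/250
merge 99/250 + 151/250 → 1
L = 189/500 + 151/250 + 1 = 991/500 = 1.982 bits/symbol.

1.982 bits/symbol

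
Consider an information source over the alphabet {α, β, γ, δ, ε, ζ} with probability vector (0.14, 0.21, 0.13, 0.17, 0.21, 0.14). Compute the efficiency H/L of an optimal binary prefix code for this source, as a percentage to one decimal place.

99.1%

Entropy H = −Σ p log₂ p ≈ 2.5571 bits.
Huffman merges: 13/100+7/50→27/100; 7/50+17/100→31/100; 21/100+21/100→21/50; 27/100+31/100→29/50; 21/50+29/50→1. L = 129/50 ≈ 2.5800.
Efficiency = H/L = 2.5571/2.5800 = 99.1%.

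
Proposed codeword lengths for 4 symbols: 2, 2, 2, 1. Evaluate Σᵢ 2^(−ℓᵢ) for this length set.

1.25

With common denominator 2^2 = 4: Σ 2^(−ℓᵢ) = 1/4 + 1/4 + 1/4 + 2/4 = 5/4 = 1.25.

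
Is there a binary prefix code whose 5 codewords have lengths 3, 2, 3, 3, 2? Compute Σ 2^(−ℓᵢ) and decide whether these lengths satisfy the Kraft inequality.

0.875; yes

With common denominator 2^3 = 8: Σ 2^(−ℓᵢ) = 1/8 + 2/8 + 1/8 + 1/8 + 2/8 = 7/8 = 0.875.
Kraft's inequality requires Σ ≤ 1; here Σ = 0.875 ≤ 1, so such a prefix code exists.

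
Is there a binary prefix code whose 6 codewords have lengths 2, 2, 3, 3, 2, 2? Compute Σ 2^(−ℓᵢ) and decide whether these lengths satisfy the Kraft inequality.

1.25; no

With common denominator 2^3 = 8: Σ 2^(−ℓᵢ) = 2/8 + 2/8 + 1/8 + 1/8 + 2/8 + 2/8 = 10/8 = 1.25.
Kraft's inequality requires Σ ≤ 1; here Σ = 1.25 > 1, so no such prefix code exists.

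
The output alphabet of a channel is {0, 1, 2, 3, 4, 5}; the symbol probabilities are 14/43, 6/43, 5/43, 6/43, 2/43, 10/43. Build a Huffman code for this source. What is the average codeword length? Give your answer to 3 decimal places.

2.442 bits/symbol

Repeatedly combine the two least-probable nodes; the expected code length is the sum of the merged weights.
merge 2/43 + 5/43 → 7/43
merge 6/43 + 6/43 → 12/43
merge 7/43 + 10/43 → 17/43
merge 12/43 + 14/43 → 26/43
merge 17/43 + 26/43 → 1
L = 7/43 + 12/43 + 17/43 + 26/43 + 1 = 105/43 ≈ 2.442 bits/symbol.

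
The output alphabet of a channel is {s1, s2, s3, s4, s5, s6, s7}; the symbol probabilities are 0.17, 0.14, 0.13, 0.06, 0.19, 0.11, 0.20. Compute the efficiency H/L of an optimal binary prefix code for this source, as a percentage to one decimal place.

98.1%

Entropy H = −Σ p log₂ p ≈ 2.7278 bits.
Huffman merges: 3/50+11/100→17/100; 13/100+7/50→27/100; 17/100+17/100→17/50; 19/100+1/5→39/100; 27/100+17/50→61/100; 39/100+61/100→1. L = 139/50 ≈ 2.7800.
Efficiency = H/L = 2.7278/2.7800 = 98.1%.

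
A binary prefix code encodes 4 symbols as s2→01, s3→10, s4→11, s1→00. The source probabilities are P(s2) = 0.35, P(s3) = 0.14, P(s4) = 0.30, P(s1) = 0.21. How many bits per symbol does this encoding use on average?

L̄ = Σ pᵢ·ℓᵢ = 0.35·2 + 0.14·2 + 0.30·2 + 0.21·2 = 2 bits/symbol.

2 bits/symbol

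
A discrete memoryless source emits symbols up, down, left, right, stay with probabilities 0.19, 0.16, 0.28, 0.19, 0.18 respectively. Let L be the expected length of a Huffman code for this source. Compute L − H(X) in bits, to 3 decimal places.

0.047 bits

Entropy H = −Σ p log₂ p ≈ 2.2930 bits.
Huffman merges: 4/25+9/50→17/50; 19/100+19/100→19/50; 7/25+17/50→31/50; 19/50+31/50→1. L = 117/50 ≈ 2.3400.
L − H = 2.3400 − 2.2930 = 0.047 bits.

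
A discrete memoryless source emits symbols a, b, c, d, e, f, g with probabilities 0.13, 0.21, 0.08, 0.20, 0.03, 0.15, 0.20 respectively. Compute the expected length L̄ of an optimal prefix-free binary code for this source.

2.7 bits/symbol

Repeatedly combine the two least-probable nodes; the expected code length is the sum of the merged weights.
merge 3/100 + 2/25 → 11/100
merge 11/100 + 13/100 → 6/25
merge 3/20 + 1/5 → 7/20
merge 1/5 + 21/100 → 41/100
merge 6/25 + 7/20 → 59/100
merge 41/100 + 59/100 → 1
L = 11/100 + 6/25 + 7/20 + 41/100 + 59/100 + 1 = 27/10 = 2.7 bits/symbol.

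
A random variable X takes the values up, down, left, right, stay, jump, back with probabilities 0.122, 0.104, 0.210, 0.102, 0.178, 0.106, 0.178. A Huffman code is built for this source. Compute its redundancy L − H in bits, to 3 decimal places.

0.042 bits

Entropy H = −Σ p log₂ p ≈ 2.7483 bits.
Huffman merges: 51/500+13/125→103/500; 53/500+61/500→57/250; 89/500+89/500→89/250; 103/500+21/100→52/125; 57/250+89/250→73/125; 52/125+73/125→1. L = 279/100 ≈ 2.7900.
L − H = 2.7900 − 2.7483 = 0.042 bits.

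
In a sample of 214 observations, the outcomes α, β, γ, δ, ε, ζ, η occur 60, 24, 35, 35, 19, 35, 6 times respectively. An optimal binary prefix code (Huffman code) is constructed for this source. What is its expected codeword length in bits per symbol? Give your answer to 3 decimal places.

Probabilities are the counts divided by 214.
Repeatedly combine the two least-probable nodes; the expected code length is the sum of the merged weights.
merge 3/107 + 19/214 → 25/214
merge 12/107 + 25/214 → 49/214
merge 35/214 + 35/214 → 35/107
merge 35/214 + 49/214 → 42/107
merge 30/107 + 35/107 → 65/107
merge 42/107 + 65/107 → 1
L = 25/214 + 49/214 + 35/107 + 42/107 + 65/107 + 1 = 286/107 ≈ 2.673 bits/symbol.

2.673 bits/symbol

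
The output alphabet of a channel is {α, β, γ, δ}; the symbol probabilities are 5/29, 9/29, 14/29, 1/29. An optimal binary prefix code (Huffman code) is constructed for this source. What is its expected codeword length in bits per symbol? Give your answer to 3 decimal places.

Repeatedly combine the two least-probable nodes; the expected code length is the sum of the merged weights.
merge 1/29 + 5/29 → 6/29
merge 6/29 + 9/29 → 15/29
merge 14/29 + 15/29 → 1
L = 6/29 + 15/29 + 1 = 50/29 ≈ 1.724 bits/symbol.

1.724 bits/symbol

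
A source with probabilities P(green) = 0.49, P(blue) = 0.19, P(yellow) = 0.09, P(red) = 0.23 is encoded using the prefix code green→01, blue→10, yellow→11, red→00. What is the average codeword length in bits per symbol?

2 bits/symbol

L̄ = Σ pᵢ·ℓᵢ = 0.49·2 + 0.19·2 + 0.09·2 + 0.23·2 = 2 bits/symbol.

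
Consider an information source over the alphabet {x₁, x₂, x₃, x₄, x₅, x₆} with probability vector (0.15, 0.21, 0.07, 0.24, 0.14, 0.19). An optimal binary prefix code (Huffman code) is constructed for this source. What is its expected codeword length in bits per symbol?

Repeatedly combine the two least-probable nodes; the expected code length is the sum of the merged weights.
merge 7/100 + 7/50 → 21/100
merge 3/20 + 19/100 → 17/50
merge 21/100 + 21/100 → 21/50
merge 6/25 + 17/50 → 29/50
merge 21/50 + 29/50 → 1
L = 21/100 + 17/50 + 21/50 + 29/50 + 1 = 51/20 = 2.55 bits/symbol.

2.55 bits/symbol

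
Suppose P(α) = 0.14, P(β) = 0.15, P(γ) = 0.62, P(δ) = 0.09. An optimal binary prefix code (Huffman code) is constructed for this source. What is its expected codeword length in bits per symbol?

1.61 bits/symbol

Repeatedly combine the two least-probable nodes; the expected code length is the sum of the merged weights.
merge 9/100 + 7/50 → 23/100
merge 3/20 + 23/100 → 19/50
merge 19/50 + 31/50 → 1
L = 23/100 + 19/50 + 1 = 161/100 = 1.61 bits/symbol.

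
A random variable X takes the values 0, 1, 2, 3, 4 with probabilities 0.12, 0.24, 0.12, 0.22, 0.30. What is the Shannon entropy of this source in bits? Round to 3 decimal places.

2.230 bits

H = −Σ pᵢ log₂ pᵢ.
−0.12·log₂(0.12) = 0.3671
−0.24·log₂(0.24) = 0.4941
−0.12·log₂(0.12) = 0.3671
−0.22·log₂(0.22) = 0.4806
−0.30·log₂(0.30) = 0.5211
Sum ≈ 2.2299 → 2.230 bits.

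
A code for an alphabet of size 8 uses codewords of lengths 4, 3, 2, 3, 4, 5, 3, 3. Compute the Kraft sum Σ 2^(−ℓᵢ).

With common denominator 2^5 = 32: Σ 2^(−ℓᵢ) = 2/32 + 4/32 + 8/32 + 4/32 + 2/32 + 1/32 + 4/32 + 4/32 = 29/32 = 0.90625.

0.90625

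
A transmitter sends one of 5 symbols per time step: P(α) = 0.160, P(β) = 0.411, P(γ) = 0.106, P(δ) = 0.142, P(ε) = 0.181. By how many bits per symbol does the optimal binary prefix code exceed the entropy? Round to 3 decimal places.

0.038 bits

Entropy H = −Σ p log₂ p ≈ 2.1397 bits.
Huffman merges: 53/500+71/500→31/125; 4/25+181/1000→341/1000; 31/125+341/1000→589/1000; 411/1000+589/1000→1. L = 1089/500 ≈ 2.1780.
L − H = 2.1780 − 2.1397 = 0.038 bits.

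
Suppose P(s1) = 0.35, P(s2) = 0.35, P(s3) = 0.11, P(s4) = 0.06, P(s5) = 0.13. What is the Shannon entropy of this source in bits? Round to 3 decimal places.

H = −Σ pᵢ log₂ pᵢ.
−0.35·log₂(0.35) = 0.5301
−0.35·log₂(0.35) = 0.5301
−0.11·log₂(0.11) = 0.3503
−0.06·log₂(0.06) = 0.2435
−0.13·log₂(0.13) = 0.3826
Sum ≈ 2.0367 → 2.037 bits.

2.037 bits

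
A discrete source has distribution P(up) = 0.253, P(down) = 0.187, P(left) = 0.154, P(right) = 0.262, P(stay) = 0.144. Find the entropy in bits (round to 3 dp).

H = −Σ pᵢ log₂ pᵢ.
−0.253·log₂(0.253) = 0.5016
−0.187·log₂(0.187) = 0.4523
−0.154·log₂(0.154) = 0.4156
−0.262·log₂(0.262) = 0.5063
−0.144·log₂(0.144) = 0.4026
Sum ≈ 2.2785 → 2.279 bits.

2.279 bits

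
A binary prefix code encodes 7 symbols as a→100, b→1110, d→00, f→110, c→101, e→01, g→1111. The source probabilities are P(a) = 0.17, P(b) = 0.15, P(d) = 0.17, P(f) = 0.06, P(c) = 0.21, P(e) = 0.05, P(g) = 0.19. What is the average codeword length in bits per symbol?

3.12 bits/symbol

L̄ = Σ pᵢ·ℓᵢ = 0.17·3 + 0.15·4 + 0.17·2 + 0.06·3 + 0.21·3 + 0.05·2 + 0.19·4 = 3.12 bits/symbol.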